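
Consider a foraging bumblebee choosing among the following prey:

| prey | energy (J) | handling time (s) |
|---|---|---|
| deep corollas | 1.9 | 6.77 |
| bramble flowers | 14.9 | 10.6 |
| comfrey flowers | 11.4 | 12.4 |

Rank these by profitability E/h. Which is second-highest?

In descending order of E/h:
bramble flowers: 14.9/10.6 = 1.41 J/s
comfrey flowers: 11.4/12.4 = 0.919 J/s
deep corollas: 1.9/6.77 = 0.281 J/s

comfrey flowers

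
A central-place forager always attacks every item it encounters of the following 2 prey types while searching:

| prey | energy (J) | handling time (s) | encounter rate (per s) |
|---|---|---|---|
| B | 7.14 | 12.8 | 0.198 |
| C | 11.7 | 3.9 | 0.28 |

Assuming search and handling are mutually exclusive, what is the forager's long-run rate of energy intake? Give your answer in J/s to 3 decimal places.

Energy encountered per unit search time: 0.198×7.14 + 0.28×11.7 = 4.69 J/s.
Handling time per unit search time: 0.198×12.8 + 0.28×3.9 = 3.626.
Rate = 4.69/(1 + 3.626) = 1.014 J/s.

1.014 J/s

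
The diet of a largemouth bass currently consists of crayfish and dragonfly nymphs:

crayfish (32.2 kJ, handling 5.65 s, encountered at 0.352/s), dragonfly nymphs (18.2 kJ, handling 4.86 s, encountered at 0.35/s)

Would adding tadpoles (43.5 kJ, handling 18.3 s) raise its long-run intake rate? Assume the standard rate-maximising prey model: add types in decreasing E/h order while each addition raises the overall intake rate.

Current rate: (0.352×32.2 + 0.35×18.2)/(1 + 0.352×5.65 + 0.35×4.86) = 3.775 kJ/s.
tadpoles: E/h = 43.5/18.3 = 2.377 kJ/s.
Since 2.377 < R, time spent handling tadpoles is better spent searching.

No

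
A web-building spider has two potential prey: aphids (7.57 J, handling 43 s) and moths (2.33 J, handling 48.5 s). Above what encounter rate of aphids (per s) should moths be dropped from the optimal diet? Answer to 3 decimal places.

Drop moths once their profitability E₂/h₂ falls below the rate achievable on aphids alone: E₂/h₂ = λE₁/(1 + λh₁).
Solve for λ: λE₁h₂ = E₂(1 + λh₁) → λ(E₁h₂ − E₂h₁) = E₂ → λ = E₂/(E₁h₂ − E₂h₁).
λ = 2.33/(7.57×48.5 − 2.33×43) = 2.33/267 = 0.008728 per s.

0.009 per s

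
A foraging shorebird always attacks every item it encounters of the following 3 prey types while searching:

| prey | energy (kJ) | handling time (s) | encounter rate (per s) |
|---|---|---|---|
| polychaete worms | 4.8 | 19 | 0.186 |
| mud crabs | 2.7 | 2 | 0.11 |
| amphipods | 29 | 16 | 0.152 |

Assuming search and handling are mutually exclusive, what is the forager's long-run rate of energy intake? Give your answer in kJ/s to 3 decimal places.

Energy encountered per unit search time: 0.186×4.8 + 0.11×2.7 + 0.152×29 = 5.598 kJ/s.
Handling time per unit search time: 0.186×19 + 0.11×2 + 0.152×16 = 6.186.
Rate = 5.598/(1 + 6.186) = 0.779 kJ/s.

0.779 kJ/s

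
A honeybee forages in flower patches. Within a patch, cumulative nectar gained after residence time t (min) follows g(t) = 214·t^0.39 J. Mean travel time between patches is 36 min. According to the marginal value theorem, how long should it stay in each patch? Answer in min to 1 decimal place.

Maximise g(t)/(T+t): set derivative to zero → g'(t)(T+t) = g(t).
g'(t) = 0.39·214·t^-0.61. Setting 0.39·214·t^-0.61 = 214·t^0.39/(36+t) gives 0.39(36+t) = t, so 0.61·t = 0.39×36.
t* = 0.39×36/0.61 = 23.02 min.

23.0 min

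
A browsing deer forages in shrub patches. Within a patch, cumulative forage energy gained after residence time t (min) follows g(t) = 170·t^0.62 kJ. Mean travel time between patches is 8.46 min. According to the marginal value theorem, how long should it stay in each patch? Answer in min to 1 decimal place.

13.8 min

Optimal t* satisfies g'(t*) = g(t*)/(T + t*).
g'(t) = 0.62·170·t^-0.38. Setting 0.62·170·t^-0.38 = 170·t^0.62/(8.46+t) gives 0.62(8.46+t) = t, so 0.38·t = 0.62×8.46.
t* = 0.62×8.46/0.38 = 13.8 min.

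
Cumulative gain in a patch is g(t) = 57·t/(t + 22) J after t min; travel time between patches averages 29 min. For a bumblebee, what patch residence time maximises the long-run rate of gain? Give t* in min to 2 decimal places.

Optimal t* satisfies g'(t*) = g(t*)/(T + t*).
g'(t) = 57·22/(t + 22)². Setting 57·22/(t+22)² = 57t/[(t+22)(29+t)] gives 22(29+t) = t(t+22), so t² = 22×29 = 638.
t* = √638 = 25.26 min.

25.26 min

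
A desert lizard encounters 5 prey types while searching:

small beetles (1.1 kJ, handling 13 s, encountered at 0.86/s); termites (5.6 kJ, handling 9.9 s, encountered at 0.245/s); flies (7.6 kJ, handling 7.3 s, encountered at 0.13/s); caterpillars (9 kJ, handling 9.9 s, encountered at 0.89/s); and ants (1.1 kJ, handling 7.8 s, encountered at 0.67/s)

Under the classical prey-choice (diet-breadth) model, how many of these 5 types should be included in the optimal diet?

2

Rank by E/h (kJ/s): flies 1.04, caterpillars 0.909, termites 0.566, ants 0.141, small beetles 0.0846. Include each in turn until the next type's E/h falls below the running intake rate.
Rate on top 1: 0.5069. caterpillars: 0.909 > 0.5069 → include.
Rate on top 2: 0.8362. termites: 0.566 < 0.8362 → exclude; stop.
Optimal diet: flies, caterpillars — 2 of 5 types.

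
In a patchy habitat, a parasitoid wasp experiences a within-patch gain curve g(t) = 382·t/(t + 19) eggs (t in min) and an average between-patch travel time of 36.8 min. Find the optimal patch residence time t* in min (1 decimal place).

26.4 min

Maximise g(t)/(T+t): set derivative to zero → g'(t)(T+t) = g(t).
g'(t) = 382·19/(t + 19)². Setting 382·19/(t+19)² = 382t/[(t+19)(36.8+t)] gives 19(36.8+t) = t(t+19), so t² = 19×36.8 = 699.2.
t* = √699.2 = 26.44 min.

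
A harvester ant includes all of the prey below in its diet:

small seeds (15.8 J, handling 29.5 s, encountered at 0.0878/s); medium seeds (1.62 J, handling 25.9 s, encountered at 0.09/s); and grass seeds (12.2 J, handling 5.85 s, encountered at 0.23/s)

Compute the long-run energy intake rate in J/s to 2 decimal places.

R = Σλ_iE_i / (1 + Σλ_ih_i)
Numerator: 0.0878×15.8 + 0.09×1.62 + 0.23×12.2 = 4.339
Denominator: 1 + 0.0878×29.5 + 0.09×25.9 + 0.23×5.85 = 7.267
R = 4.339/7.267 = 0.5971 J/s

0.60 J/s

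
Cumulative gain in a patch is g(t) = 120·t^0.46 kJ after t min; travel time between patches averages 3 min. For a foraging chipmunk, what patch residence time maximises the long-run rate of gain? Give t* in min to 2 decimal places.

Optimal t* satisfies g'(t*) = g(t*)/(T + t*).
g'(t) = 0.46·120·t^-0.54. Setting 0.46·120·t^-0.54 = 120·t^0.46/(3+t) gives 0.46(3+t) = t, so 0.54·t = 0.46×3.
t* = 0.46×3/0.54 = 2.556 min.

2.56 min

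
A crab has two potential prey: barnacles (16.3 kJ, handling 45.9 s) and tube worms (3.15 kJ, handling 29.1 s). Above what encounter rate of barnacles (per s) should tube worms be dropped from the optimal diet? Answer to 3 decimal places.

0.010 per s

Drop tube worms once their profitability E₂/h₂ falls below the rate achievable on barnacles alone: E₂/h₂ = λE₁/(1 + λh₁).
Solve for λ: λE₁h₂ = E₂(1 + λh₁) → λ(E₁h₂ − E₂h₁) = E₂ → λ = E₂/(E₁h₂ − E₂h₁).
λ = 3.15/(16.3×29.1 − 3.15×45.9) = 3.15/329.7 = 0.009553 per s.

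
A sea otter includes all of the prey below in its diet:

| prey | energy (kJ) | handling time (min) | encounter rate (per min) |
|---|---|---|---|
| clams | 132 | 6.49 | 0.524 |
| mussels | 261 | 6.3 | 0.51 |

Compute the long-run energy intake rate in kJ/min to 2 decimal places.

R = (0.524×132 + 0.51×261) / (1 + 0.524×6.49 + 0.51×6.3) = 202.3/7.614 = 26.57 kJ/min.

26.57 kJ/min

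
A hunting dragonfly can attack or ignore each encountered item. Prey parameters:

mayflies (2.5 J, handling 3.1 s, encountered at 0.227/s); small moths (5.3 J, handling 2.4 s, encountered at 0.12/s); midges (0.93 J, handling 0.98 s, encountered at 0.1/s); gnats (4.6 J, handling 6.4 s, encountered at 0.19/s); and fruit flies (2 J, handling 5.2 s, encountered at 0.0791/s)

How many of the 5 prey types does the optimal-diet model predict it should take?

E/h in descending order: small moths 2.21, midges 0.949, mayflies 0.806, gnats 0.719, fruit flies 0.385 J/s. The optimal diet is the largest prefix of this list for which every included type satisfies E_i/h_i > R on the types above it.
Rate on top 1: 0.4938. midges: 0.949 > 0.4938 → include.
Rate on top 2: 0.526. mayflies: 0.806 > 0.526 → include.
Rate on top 3: 0.6204. gnats: 0.719 > 0.6204 → include.
Rate on top 4: 0.6566. fruit flies: 0.385 < 0.6566 → exclude; stop.
Optimal diet: small moths, midges, mayflies, gnats — 4 of 5 types.

4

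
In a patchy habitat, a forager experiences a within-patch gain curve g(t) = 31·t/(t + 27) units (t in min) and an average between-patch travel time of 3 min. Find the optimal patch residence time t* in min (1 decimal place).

Maximise g(t)/(T+t): set derivative to zero → g'(t)(T+t) = g(t).
g'(t) = 31·27/(t + 27)². Setting 31·27/(t+27)² = 31t/[(t+27)(3+t)] gives 27(3+t) = t(t+27), so t² = 27×3 = 81.
t* = √81 = 9 min.

9.0 min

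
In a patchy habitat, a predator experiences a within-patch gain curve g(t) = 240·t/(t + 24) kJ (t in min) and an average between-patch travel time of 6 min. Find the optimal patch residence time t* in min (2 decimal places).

12.00 min

By the marginal value theorem, leave when the instantaneous gain rate g'(t) equals the habitat-wide average g(t)/(T + t).
g'(t) = 240·24/(t + 24)². Setting 240·24/(t+24)² = 240t/[(t+24)(6+t)] gives 24(6+t) = t(t+24), so t² = 24×6 = 144.
t* = √144 = 12 min.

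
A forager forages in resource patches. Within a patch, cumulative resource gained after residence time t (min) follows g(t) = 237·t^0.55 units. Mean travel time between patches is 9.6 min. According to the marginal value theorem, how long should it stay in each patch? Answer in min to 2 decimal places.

11.73 min

Optimal t* satisfies g'(t*) = g(t*)/(T + t*).
g'(t) = 0.55·237·t^-0.45. Setting 0.55·237·t^-0.45 = 237·t^0.55/(9.6+t) gives 0.55(9.6+t) = t, so 0.45·t = 0.55×9.6.
t* = 0.55×9.6/0.45 = 11.73 min.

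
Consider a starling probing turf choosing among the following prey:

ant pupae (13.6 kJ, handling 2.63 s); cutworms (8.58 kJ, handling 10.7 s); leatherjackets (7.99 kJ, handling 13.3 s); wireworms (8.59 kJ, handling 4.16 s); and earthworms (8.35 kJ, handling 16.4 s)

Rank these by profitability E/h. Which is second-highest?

In descending order of E/h:
ant pupae: 13.6/2.63 = 5.17 kJ/s
wireworms: 8.59/4.16 = 2.06 kJ/s
cutworms: 8.58/10.7 = 0.802 kJ/s
leatherjackets: 7.99/13.3 = 0.601 kJ/s
earthworms: 8.35/16.4 = 0.509 kJ/s

wireworms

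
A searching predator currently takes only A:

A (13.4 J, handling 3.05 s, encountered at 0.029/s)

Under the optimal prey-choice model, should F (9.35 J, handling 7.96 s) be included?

On A alone, R = ΣλE/(1+Σλh) = 0.3886/1.088 = 0.357 J/s.
Profitability of F: 9.35/7.96 = 1.175 J/s.
1.175 > 0.357, so adding F raises the average — include it.

Yes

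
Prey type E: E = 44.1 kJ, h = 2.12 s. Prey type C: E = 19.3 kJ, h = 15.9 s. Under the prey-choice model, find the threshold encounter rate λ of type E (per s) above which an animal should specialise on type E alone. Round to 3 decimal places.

The zero-one rule: include type C iff E₂/h₂ > λE₁/(1+λh₁). Equality gives the switch point.
λE₁h₂ = E₂ + λE₂h₁ ⇒ λ = E₂/(E₁h₂ − E₂h₁) = 19.3/(701.2 − 40.92) = 0.02923 per s.

0.029 per s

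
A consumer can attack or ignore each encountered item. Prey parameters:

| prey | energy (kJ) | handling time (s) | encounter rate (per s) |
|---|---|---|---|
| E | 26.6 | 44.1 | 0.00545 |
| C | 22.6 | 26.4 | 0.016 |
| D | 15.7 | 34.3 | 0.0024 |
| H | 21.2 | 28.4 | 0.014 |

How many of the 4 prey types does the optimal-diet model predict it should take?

4

Profitabilities (E/h, kJ/s): C 0.856, H 0.746, E 0.603, D 0.458. Add prey in this order while the next type's profitability exceeds the intake rate on those already taken.
Rate on top 1: 0.2542. H: 0.746 > 0.2542 → include.
Rate on top 2: 0.3618. E: 0.603 > 0.3618 → include.
Rate on top 3: 0.3899. D: 0.458 > 0.3899 → include.
Optimal diet: C, H, E, D — 4 of 4 types.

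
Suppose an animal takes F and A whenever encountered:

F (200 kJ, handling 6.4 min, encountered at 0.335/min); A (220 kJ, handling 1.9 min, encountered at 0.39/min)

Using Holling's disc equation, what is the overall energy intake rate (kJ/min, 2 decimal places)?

39.33 kJ/min

Energy encountered per unit search time: 0.335×200 + 0.39×220 = 152.8 kJ/min.
Handling time per unit search time: 0.335×6.4 + 0.39×1.9 = 2.885.
Rate = 152.8/(1 + 2.885) = 39.33 kJ/min.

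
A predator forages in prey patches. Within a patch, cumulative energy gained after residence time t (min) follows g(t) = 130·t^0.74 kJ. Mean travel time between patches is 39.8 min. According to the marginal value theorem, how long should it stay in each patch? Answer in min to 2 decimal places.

By the marginal value theorem, leave when the instantaneous gain rate g'(t) equals the habitat-wide average g(t)/(T + t).
g'(t) = 0.74·130·t^-0.26. Setting 0.74·130·t^-0.26 = 130·t^0.74/(39.8+t) gives 0.74(39.8+t) = t, so 0.26·t = 0.74×39.8.
t* = 0.74×39.8/0.26 = 113.3 min.

113.28 min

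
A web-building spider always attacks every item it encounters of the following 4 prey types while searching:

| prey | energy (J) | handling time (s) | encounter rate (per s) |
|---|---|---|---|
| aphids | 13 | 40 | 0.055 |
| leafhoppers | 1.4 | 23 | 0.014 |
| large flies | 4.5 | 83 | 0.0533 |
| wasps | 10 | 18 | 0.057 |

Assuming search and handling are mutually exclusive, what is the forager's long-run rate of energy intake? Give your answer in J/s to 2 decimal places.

0.17 J/s

R = Σλ_iE_i / (1 + Σλ_ih_i)
Numerator: 0.055×13 + 0.014×1.4 + 0.0533×4.5 + 0.057×10 = 1.544
Denominator: 1 + 0.055×40 + 0.014×23 + 0.0533×83 + 0.057×18 = 8.972
R = 1.544/8.972 = 0.1721 J/s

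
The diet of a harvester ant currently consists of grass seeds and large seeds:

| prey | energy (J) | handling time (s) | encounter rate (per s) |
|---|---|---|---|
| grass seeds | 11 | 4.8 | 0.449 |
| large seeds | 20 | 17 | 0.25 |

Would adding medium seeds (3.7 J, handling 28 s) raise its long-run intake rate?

No

Current rate: (0.449×11 + 0.25×20)/(1 + 0.449×4.8 + 0.25×17) = 1.342 J/s.
medium seeds: E/h = 3.7/28 = 0.1321 J/s.
Since 0.1321 < R, time spent handling medium seeds is better spent searching.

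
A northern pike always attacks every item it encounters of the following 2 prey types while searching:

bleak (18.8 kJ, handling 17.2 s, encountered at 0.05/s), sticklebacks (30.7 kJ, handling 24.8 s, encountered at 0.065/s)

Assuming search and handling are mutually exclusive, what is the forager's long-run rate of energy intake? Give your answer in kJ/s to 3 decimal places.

0.845 kJ/s

R = (0.05×18.8 + 0.065×30.7) / (1 + 0.05×17.2 + 0.065×24.8) = 2.936/3.472 = 0.8455 kJ/s.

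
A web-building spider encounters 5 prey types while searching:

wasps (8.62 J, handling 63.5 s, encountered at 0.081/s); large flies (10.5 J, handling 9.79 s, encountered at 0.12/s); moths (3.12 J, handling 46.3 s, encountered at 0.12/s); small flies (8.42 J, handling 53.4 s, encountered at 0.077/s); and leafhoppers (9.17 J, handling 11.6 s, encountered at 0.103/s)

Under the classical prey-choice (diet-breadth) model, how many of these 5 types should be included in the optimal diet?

Rank by E/h (J/s): large flies 1.07, leafhoppers 0.791, small flies 0.158, wasps 0.136, moths 0.0674. Include each in turn until the next type's E/h falls below the running intake rate.
Rate on top 1: 0.5794. leafhoppers: 0.791 > 0.5794 → include.
Rate on top 2: 0.6542. small flies: 0.158 < 0.6542 → exclude; stop.
Optimal diet: large flies, leafhoppers — 2 of 5 types.

2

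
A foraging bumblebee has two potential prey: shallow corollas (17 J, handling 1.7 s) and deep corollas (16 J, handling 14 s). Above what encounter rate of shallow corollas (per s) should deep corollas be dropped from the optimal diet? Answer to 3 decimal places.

The zero-one rule: include deep corollas iff E₂/h₂ > λE₁/(1+λh₁). Equality gives the switch point.
λE₁h₂ = E₂ + λE₂h₁ ⇒ λ = E₂/(E₁h₂ − E₂h₁) = 16/(238 − 27.2) = 0.0759 per s.

0.076 per s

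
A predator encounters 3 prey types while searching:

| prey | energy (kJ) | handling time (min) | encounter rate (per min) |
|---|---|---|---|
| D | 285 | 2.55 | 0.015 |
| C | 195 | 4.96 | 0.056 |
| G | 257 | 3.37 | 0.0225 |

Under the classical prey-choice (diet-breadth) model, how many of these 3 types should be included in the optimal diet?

Rank by E/h (kJ/min): D 112, G 76.3, C 39.3. Include each in turn until the next type's E/h falls below the running intake rate.
Rate on top 1: 4.118. G: 76.3 > 4.118 → include.
Rate on top 2: 9.028. C: 39.3 > 9.028 → include.
Optimal diet: D, G, C — 3 of 3 types.

3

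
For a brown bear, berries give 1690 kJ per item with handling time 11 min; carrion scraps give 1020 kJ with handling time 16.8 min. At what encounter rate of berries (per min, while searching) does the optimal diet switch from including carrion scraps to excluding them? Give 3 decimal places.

0.059 per min

At the threshold, the rate on berries alone equals the profitability of carrion scraps: λ·1690/(1 + λ·11) = 1020/16.8 = 60.71.
Rearranging, λ(1690 − 60.71×11) = 60.71, so λ = 60.71/1022 = 0.0594 per min.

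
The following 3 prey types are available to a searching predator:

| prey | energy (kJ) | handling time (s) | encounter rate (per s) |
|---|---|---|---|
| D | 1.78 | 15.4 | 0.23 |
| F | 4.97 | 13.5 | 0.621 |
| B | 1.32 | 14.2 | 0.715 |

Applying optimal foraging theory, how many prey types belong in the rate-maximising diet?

1

Rank by E/h (kJ/s): F 0.368, D 0.116, B 0.093. Include each in turn until the next type's E/h falls below the running intake rate.
Rate on top 1: 0.3289. D: 0.116 < 0.3289 → exclude; stop.
Optimal diet: F — 1 of 3 types.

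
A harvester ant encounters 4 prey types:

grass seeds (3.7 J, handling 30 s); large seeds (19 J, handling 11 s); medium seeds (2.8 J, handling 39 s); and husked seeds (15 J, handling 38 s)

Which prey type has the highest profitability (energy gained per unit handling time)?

large seeds

In descending order of E/h:
large seeds: 19/11 = 1.73 J/s
husked seeds: 15/38 = 0.395 J/s
grass seeds: 3.7/30 = 0.123 J/s
medium seeds: 2.8/39 = 0.0718 J/s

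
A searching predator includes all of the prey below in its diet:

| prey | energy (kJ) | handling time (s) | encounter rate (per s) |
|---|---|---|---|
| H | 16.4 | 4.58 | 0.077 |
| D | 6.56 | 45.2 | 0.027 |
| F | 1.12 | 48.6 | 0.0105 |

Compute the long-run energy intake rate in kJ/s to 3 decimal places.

R = (0.077×16.4 + 0.027×6.56 + 0.0105×1.12) / (1 + 0.077×4.58 + 0.027×45.2 + 0.0105×48.6) = 1.452/3.083 = 0.4708 kJ/s.

0.471 kJ/s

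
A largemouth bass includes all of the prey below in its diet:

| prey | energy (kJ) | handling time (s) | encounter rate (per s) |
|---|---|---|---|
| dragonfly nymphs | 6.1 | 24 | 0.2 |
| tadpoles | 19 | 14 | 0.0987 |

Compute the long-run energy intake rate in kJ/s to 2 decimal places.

0.43 kJ/s

Energy encountered per unit search time: 0.2×6.1 + 0.0987×19 = 3.095 kJ/s.
Handling time per unit search time: 0.2×24 + 0.0987×14 = 6.182.
Rate = 3.095/(1 + 6.182) = 0.431 kJ/s.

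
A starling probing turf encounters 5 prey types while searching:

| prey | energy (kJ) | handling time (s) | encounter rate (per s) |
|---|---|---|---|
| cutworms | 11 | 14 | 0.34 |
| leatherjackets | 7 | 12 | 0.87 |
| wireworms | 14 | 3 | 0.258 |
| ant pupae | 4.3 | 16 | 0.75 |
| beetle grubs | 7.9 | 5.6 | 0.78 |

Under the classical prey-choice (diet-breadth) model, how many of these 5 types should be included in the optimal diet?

E/h in descending order: wireworms 4.67, beetle grubs 1.41, cutworms 0.786, leatherjackets 0.583, ant pupae 0.269 kJ/s. The optimal diet is the largest prefix of this list for which every included type satisfies E_i/h_i > R on the types above it.
Rate on top 1: 2.036. beetle grubs: 1.41 < 2.036 → exclude; stop.
Optimal diet: wireworms — 1 of 5 types.

1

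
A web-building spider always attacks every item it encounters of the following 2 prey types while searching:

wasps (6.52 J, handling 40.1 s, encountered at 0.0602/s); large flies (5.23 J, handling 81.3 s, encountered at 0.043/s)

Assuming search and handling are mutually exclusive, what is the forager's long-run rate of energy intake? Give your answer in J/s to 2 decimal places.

0.09 J/s

Energy encountered per unit search time: 0.0602×6.52 + 0.043×5.23 = 0.6174 J/s.
Handling time per unit search time: 0.0602×40.1 + 0.043×81.3 = 5.91.
Rate = 0.6174/(1 + 5.91) = 0.08935 J/s.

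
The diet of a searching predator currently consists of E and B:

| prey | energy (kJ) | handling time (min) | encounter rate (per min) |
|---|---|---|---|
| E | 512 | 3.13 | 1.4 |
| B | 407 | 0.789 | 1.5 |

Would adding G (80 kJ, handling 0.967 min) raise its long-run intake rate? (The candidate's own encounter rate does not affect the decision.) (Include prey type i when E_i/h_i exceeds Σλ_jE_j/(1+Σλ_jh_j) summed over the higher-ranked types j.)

Current rate: (1.4×512 + 1.5×407)/(1 + 1.4×3.13 + 1.5×0.789) = 202.2 kJ/min.
G: E/h = 80/0.967 = 82.73 kJ/min.
82.73 < 202.2, so adding G would lower the average — exclude it.

No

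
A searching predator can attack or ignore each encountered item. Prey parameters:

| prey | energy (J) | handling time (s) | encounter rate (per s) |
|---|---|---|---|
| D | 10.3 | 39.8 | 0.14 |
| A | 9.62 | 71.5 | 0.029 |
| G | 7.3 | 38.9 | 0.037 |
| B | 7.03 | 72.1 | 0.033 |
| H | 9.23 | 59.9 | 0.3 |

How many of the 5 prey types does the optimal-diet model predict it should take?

1

Profitabilities (E/h, J/s): D 0.259, G 0.188, H 0.154, A 0.135, B 0.0975. Add prey in this order while the next type's profitability exceeds the intake rate on those already taken.
Rate on top 1: 0.2194. G: 0.188 < 0.2194 → exclude; stop.
Optimal diet: D — 1 of 5 types.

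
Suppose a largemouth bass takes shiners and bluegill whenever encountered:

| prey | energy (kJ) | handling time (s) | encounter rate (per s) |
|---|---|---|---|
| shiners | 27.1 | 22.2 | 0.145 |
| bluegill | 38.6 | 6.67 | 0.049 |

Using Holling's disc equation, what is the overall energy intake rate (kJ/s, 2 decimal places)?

R = (0.145×27.1 + 0.049×38.6) / (1 + 0.145×22.2 + 0.049×6.67) = 5.821/4.546 = 1.28 kJ/s.

1.28 kJ/s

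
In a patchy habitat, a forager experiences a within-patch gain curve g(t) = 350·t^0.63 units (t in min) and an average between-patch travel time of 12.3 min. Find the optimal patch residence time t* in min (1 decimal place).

20.9 min

Maximise g(t)/(T+t): set derivative to zero → g'(t)(T+t) = g(t).
g'(t) = 0.63·350·t^-0.37. Setting 0.63·350·t^-0.37 = 350·t^0.63/(12.3+t) gives 0.63(12.3+t) = t, so 0.37·t = 0.63×12.3.
t* = 0.63×12.3/0.37 = 20.94 min.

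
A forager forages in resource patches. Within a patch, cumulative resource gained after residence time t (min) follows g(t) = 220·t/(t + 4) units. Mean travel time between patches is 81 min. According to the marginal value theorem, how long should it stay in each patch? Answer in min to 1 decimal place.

Maximise g(t)/(T+t): set derivative to zero → g'(t)(T+t) = g(t).
g'(t) = 220·4/(t + 4)². Setting 220·4/(t+4)² = 220t/[(t+4)(81+t)] gives 4(81+t) = t(t+4), so t² = 4×81 = 324.
t* = √324 = 18 min.

18.0 min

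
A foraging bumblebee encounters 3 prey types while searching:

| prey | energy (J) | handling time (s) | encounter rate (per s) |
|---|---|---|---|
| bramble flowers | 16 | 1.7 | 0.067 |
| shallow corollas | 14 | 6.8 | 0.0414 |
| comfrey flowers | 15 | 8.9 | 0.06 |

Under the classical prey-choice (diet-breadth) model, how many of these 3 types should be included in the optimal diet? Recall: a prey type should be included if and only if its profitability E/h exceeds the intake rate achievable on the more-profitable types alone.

Profitabilities (E/h, J/s): bramble flowers 9.41, shallow corollas 2.06, comfrey flowers 1.69. Add prey in this order while the next type's profitability exceeds the intake rate on those already taken.
Rate on top 1: 0.9624. shallow corollas: 2.06 > 0.9624 → include.
Rate on top 2: 1.184. comfrey flowers: 1.69 > 1.184 → include.
Optimal diet: bramble flowers, shallow corollas, comfrey flowers — 3 of 3 types.

3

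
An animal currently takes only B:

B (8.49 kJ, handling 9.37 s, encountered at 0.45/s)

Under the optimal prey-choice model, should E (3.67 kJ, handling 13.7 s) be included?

No

On B alone, R = ΣλE/(1+Σλh) = 3.821/5.216 = 0.7324 kJ/s.
E: E/h = 3.67/13.7 = 0.2679 kJ/s.
Since 0.2679 < R, time spent handling E is better spent searching.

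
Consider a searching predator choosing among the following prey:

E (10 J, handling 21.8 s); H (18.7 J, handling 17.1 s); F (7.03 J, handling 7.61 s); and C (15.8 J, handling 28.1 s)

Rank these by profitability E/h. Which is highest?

H

Profitability E/h (J/s): E = 10/21.8 = 0.459, H = 18.7/17.1 = 1.09, F = 7.03/7.61 = 0.924, C = 15.8/28.1 = 0.562.
Ranked: H > F > C > E.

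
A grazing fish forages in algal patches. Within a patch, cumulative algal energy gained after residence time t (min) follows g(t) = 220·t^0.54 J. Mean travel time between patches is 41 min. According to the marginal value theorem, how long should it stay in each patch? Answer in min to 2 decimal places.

Optimal t* satisfies g'(t*) = g(t*)/(T + t*).
g'(t) = 0.54·220·t^-0.46. Setting 0.54·220·t^-0.46 = 220·t^0.54/(41+t) gives 0.54(41+t) = t, so 0.46·t = 0.54×41.
t* = 0.54×41/0.46 = 48.13 min.

48.13 min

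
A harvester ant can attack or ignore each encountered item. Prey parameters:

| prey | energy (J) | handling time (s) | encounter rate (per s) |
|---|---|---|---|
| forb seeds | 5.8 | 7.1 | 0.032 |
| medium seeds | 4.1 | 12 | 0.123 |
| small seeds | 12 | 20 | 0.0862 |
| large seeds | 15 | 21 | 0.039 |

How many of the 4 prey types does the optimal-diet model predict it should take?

3

E/h in descending order: forb seeds 0.817, large seeds 0.714, small seeds 0.6, medium seeds 0.342 J/s. The optimal diet is the largest prefix of this list for which every included type satisfies E_i/h_i > R on the types above it.
Rate on top 1: 0.1512. large seeds: 0.714 > 0.1512 → include.
Rate on top 2: 0.3766. small seeds: 0.6 > 0.3766 → include.
Rate on top 3: 0.4788. medium seeds: 0.342 < 0.4788 → exclude; stop.
Optimal diet: forb seeds, large seeds, small seeds — 3 of 4 types.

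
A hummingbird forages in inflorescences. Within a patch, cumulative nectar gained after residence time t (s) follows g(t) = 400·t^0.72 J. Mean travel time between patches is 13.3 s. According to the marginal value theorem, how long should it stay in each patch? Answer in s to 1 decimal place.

34.2 s

Optimal t* satisfies g'(t*) = g(t*)/(T + t*).
g'(t) = 0.72·400·t^-0.28. Setting 0.72·400·t^-0.28 = 400·t^0.72/(13.3+t) gives 0.72(13.3+t) = t, so 0.28·t = 0.72×13.3.
t* = 0.72×13.3/0.28 = 34.2 s.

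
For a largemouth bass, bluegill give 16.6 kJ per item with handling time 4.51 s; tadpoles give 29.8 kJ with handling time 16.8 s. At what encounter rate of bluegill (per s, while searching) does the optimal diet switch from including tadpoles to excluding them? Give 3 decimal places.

0.206 per s

The zero-one rule: include tadpoles iff E₂/h₂ > λE₁/(1+λh₁). Equality gives the switch point.
λE₁h₂ = E₂ + λE₂h₁ ⇒ λ = E₂/(E₁h₂ − E₂h₁) = 29.8/(278.9 − 134.4) = 0.2063 per s.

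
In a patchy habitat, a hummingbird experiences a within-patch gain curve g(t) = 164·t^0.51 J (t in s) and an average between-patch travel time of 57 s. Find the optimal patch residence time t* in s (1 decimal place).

Maximise g(t)/(T+t): set derivative to zero → g'(t)(T+t) = g(t).
g'(t) = 0.51·164·t^-0.49. Setting 0.51·164·t^-0.49 = 164·t^0.51/(57+t) gives 0.51(57+t) = t, so 0.49·t = 0.51×57.
t* = 0.51×57/0.49 = 59.33 s.

59.3 s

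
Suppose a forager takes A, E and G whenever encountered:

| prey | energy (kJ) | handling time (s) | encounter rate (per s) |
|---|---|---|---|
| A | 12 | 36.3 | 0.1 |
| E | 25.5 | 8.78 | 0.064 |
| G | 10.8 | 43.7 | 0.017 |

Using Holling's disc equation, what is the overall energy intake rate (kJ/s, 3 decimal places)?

R = Σλ_iE_i / (1 + Σλ_ih_i)
Numerator: 0.1×12 + 0.064×25.5 + 0.017×10.8 = 3.016
Denominator: 1 + 0.1×36.3 + 0.064×8.78 + 0.017×43.7 = 5.935
R = 3.016/5.935 = 0.5081 kJ/s

0.508 kJ/s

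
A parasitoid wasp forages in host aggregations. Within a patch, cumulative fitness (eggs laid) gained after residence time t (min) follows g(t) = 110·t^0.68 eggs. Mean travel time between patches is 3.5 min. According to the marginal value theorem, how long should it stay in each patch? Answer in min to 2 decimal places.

7.44 min

By the marginal value theorem, leave when the instantaneous gain rate g'(t) equals the habitat-wide average g(t)/(T + t).
g'(t) = 0.68·110·t^-0.32. Setting 0.68·110·t^-0.32 = 110·t^0.68/(3.5+t) gives 0.68(3.5+t) = t, so 0.32·t = 0.68×3.5.
t* = 0.68×3.5/0.32 = 7.438 min.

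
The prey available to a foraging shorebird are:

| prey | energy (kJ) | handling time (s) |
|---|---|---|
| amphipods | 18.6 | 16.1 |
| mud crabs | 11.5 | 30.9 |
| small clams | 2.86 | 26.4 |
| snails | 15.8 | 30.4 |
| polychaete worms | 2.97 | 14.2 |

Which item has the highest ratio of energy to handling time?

Profitability E/h (kJ/s): amphipods = 18.6/16.1 = 1.16, mud crabs = 11.5/30.9 = 0.372, small clams = 2.86/26.4 = 0.108, snails = 15.8/30.4 = 0.52, polychaete worms = 2.97/14.2 = 0.209.
Ranked: amphipods > snails > mud crabs > polychaete worms > small clams.

amphipods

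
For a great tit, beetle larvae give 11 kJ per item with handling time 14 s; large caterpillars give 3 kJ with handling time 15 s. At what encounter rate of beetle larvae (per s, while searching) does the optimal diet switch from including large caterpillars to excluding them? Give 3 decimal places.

0.024 per s

Drop large caterpillars once their profitability E₂/h₂ falls below the rate achievable on beetle larvae alone: E₂/h₂ = λE₁/(1 + λh₁).
Solve for λ: λE₁h₂ = E₂(1 + λh₁) → λ(E₁h₂ − E₂h₁) = E₂ → λ = E₂/(E₁h₂ − E₂h₁).
λ = 3/(11×15 − 3×14) = 3/123 = 0.02439 per s.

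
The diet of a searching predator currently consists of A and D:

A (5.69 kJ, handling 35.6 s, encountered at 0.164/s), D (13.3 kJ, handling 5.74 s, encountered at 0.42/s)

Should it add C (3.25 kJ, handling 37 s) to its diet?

Current rate: (0.164×5.69 + 0.42×13.3)/(1 + 0.164×35.6 + 0.42×5.74) = 0.7048 kJ/s.
C: E/h = 3.25/37 = 0.08784 kJ/s.
Since 0.08784 < R, time spent handling C is better spent searching.

No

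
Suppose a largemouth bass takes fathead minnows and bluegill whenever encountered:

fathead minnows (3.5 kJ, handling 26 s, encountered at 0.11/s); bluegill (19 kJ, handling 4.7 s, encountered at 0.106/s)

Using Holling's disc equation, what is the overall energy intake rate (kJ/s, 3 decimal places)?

0.550 kJ/s

R = (0.11×3.5 + 0.106×19) / (1 + 0.11×26 + 0.106×4.7) = 2.399/4.358 = 0.5505 kJ/s.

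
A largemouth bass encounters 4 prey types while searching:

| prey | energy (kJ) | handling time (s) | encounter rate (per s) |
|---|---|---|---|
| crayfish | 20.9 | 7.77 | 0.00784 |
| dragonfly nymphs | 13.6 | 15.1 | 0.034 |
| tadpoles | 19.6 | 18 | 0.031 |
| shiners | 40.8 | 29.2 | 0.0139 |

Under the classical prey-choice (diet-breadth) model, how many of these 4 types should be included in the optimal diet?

E/h in descending order: crayfish 2.69, shiners 1.4, tadpoles 1.09, dragonfly nymphs 0.901 kJ/s. The optimal diet is the largest prefix of this list for which every included type satisfies E_i/h_i > R on the types above it.
Rate on top 1: 0.1544. shiners: 1.4 > 0.1544 → include.
Rate on top 2: 0.4983. tadpoles: 1.09 > 0.4983 → include.
Rate on top 3: 0.6611. dragonfly nymphs: 0.901 > 0.6611 → include.
Optimal diet: crayfish, shiners, tadpoles, dragonfly nymphs — 4 of 4 types.

4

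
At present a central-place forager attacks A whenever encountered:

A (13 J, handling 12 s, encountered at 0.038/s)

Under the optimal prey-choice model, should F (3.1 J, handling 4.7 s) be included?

On A alone, R = ΣλE/(1+Σλh) = 0.494/1.456 = 0.3393 J/s.
Profitability of F: 3.1/4.7 = 0.6596 J/s.
0.6596 > 0.3393, so adding F raises the average — include it.

Yes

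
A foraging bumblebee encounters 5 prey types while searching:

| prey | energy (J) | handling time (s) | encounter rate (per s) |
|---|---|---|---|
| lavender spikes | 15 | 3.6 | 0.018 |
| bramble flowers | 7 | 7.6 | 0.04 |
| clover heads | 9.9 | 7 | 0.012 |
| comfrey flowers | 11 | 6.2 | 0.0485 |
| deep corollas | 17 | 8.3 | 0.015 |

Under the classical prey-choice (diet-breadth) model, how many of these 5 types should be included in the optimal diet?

5

Profitabilities (E/h, J/s): lavender spikes 4.17, deep corollas 2.05, comfrey flowers 1.77, clover heads 1.41, bramble flowers 0.921. Add prey in this order while the next type's profitability exceeds the intake rate on those already taken.
Rate on top 1: 0.2536. deep corollas: 2.05 > 0.2536 → include.
Rate on top 2: 0.4414. comfrey flowers: 1.77 > 0.4414 → include.
Rate on top 3: 0.7104. clover heads: 1.41 > 0.7104 → include.
Rate on top 4: 0.748. bramble flowers: 0.921 > 0.748 → include.
Optimal diet: lavender spikes, deep corollas, comfrey flowers, clover heads, bramble flowers — 5 of 5 types.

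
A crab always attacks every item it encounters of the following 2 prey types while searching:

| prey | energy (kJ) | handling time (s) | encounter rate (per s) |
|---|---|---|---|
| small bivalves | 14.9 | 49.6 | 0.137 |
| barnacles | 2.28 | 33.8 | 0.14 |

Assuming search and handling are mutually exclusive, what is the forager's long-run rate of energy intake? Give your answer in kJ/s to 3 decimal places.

0.188 kJ/s

Energy encountered per unit search time: 0.137×14.9 + 0.14×2.28 = 2.361 kJ/s.
Handling time per unit search time: 0.137×49.6 + 0.14×33.8 = 11.53.
Rate = 2.361/(1 + 11.53) = 0.1884 kJ/s.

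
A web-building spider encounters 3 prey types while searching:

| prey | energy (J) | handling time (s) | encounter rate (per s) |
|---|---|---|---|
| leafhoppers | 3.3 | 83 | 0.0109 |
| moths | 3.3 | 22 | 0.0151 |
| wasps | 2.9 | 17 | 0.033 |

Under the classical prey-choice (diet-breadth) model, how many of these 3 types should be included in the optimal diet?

2

Rank by E/h (J/s): wasps 0.171, moths 0.15, leafhoppers 0.0398. Include each in turn until the next type's E/h falls below the running intake rate.
Rate on top 1: 0.06131. moths: 0.15 > 0.06131 → include.
Rate on top 2: 0.07687. leafhoppers: 0.0398 < 0.07687 → exclude; stop.
Optimal diet: wasps, moths — 2 of 3 types.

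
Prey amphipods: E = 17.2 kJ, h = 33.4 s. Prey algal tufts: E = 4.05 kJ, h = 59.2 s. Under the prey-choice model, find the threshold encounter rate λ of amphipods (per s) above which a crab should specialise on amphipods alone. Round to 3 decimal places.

At the threshold, the rate on amphipods alone equals the profitability of algal tufts: λ·17.2/(1 + λ·33.4) = 4.05/59.2 = 0.06841.
Rearranging, λ(17.2 − 0.06841×33.4) = 0.06841, so λ = 0.06841/14.92 = 0.004587 per s.

0.005 per s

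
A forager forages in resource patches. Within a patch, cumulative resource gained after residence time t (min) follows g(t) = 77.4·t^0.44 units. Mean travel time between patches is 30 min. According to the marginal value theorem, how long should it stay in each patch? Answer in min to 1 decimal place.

Optimal t* satisfies g'(t*) = g(t*)/(T + t*).
g'(t) = 0.44·77.4·t^-0.56. Setting 0.44·77.4·t^-0.56 = 77.4·t^0.44/(30+t) gives 0.44(30+t) = t, so 0.56·t = 0.44×30.
t* = 0.44×30/0.56 = 23.57 min.

23.6 min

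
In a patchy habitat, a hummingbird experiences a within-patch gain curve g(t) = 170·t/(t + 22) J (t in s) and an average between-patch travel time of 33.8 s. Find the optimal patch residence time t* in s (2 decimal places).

27.27 s

By the marginal value theorem, leave when the instantaneous gain rate g'(t) equals the habitat-wide average g(t)/(T + t).
g'(t) = 170·22/(t + 22)². Setting 170·22/(t+22)² = 170t/[(t+22)(33.8+t)] gives 22(33.8+t) = t(t+22), so t² = 22×33.8 = 743.6.
t* = √743.6 = 27.27 s.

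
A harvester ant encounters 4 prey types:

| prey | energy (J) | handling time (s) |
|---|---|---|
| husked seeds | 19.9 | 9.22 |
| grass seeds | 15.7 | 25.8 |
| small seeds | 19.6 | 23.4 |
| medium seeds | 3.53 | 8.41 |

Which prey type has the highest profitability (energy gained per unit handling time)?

husked seeds

In descending order of E/h:
husked seeds: 19.9/9.22 = 2.16 J/s
small seeds: 19.6/23.4 = 0.838 J/s
grass seeds: 15.7/25.8 = 0.609 J/s
medium seeds: 3.53/8.41 = 0.42 J/s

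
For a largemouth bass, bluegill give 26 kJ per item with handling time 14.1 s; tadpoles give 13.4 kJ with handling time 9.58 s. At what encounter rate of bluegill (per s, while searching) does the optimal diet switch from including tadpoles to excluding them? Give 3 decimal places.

Drop tadpoles once their profitability E₂/h₂ falls below the rate achievable on bluegill alone: E₂/h₂ = λE₁/(1 + λh₁).
Solve for λ: λE₁h₂ = E₂(1 + λh₁) → λ(E₁h₂ − E₂h₁) = E₂ → λ = E₂/(E₁h₂ − E₂h₁).
λ = 13.4/(26×9.58 − 13.4×14.1) = 13.4/60.14 = 0.2228 per s.

0.223 per s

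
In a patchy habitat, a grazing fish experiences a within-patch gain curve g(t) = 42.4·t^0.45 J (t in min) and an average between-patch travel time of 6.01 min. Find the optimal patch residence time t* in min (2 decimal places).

4.92 min

Maximise g(t)/(T+t): set derivative to zero → g'(t)(T+t) = g(t).
g'(t) = 0.45·42.4·t^-0.55. Setting 0.45·42.4·t^-0.55 = 42.4·t^0.45/(6.01+t) gives 0.45(6.01+t) = t, so 0.55·t = 0.45×6.01.
t* = 0.45×6.01/0.55 = 4.917 min.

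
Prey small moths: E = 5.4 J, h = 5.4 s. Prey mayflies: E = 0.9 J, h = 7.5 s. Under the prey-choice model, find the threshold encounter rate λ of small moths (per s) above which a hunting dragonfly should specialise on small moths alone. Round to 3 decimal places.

Drop mayflies once their profitability E₂/h₂ falls below the rate achievable on small moths alone: E₂/h₂ = λE₁/(1 + λh₁).
Solve for λ: λE₁h₂ = E₂(1 + λh₁) → λ(E₁h₂ − E₂h₁) = E₂ → λ = E₂/(E₁h₂ − E₂h₁).
λ = 0.9/(5.4×7.5 − 0.9×5.4) = 0.9/35.64 = 0.02525 per s.

0.025 per s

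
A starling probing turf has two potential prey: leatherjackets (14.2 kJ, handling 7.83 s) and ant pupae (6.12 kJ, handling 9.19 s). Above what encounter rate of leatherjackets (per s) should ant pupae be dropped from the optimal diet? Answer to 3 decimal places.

0.074 per s

The zero-one rule: include ant pupae iff E₂/h₂ > λE₁/(1+λh₁). Equality gives the switch point.
λE₁h₂ = E₂ + λE₂h₁ ⇒ λ = E₂/(E₁h₂ − E₂h₁) = 6.12/(130.5 − 47.92) = 0.07411 per s.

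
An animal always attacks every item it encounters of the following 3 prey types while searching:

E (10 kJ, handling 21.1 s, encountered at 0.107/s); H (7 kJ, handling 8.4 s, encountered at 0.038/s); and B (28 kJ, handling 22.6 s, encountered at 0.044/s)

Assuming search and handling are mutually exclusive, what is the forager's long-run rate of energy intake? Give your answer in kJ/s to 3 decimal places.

0.562 kJ/s

R = (0.107×10 + 0.038×7 + 0.044×28) / (1 + 0.107×21.1 + 0.038×8.4 + 0.044×22.6) = 2.568/4.571 = 0.5618 kJ/s.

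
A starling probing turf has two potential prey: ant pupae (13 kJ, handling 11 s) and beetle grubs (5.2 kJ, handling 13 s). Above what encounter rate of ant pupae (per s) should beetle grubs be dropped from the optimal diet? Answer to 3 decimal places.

0.047 per s

At the threshold, the rate on ant pupae alone equals the profitability of beetle grubs: λ·13/(1 + λ·11) = 5.2/13 = 0.4.
Rearranging, λ(13 − 0.4×11) = 0.4, so λ = 0.4/8.6 = 0.04651 per s.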